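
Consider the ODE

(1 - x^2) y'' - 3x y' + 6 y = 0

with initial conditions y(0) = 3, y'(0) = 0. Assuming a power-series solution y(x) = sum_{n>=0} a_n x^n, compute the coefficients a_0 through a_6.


Ansatz: y(x) = sum_{n>=0} a_n x^n, so y'(x) = sum_{n>=1} n a_n x^(n-1) and y''(x) = sum_{n>=2} n(n-1) a_n x^(n-2).
Substitute into P(x) y'' + Q(x) y' + R(x) y = 0 with P(x) = 1 - x^2, Q(x) = -3x, R(x) = 6, and match powers of x.
Initial conditions: a_0 = 3, a_1 = 0.
Setting the coefficient of each power of x to zero and solving order by order (substituting the coefficients already found):
  x^0: 2 a_2 + 6 a_0 = 0  ->  2 a_2 = -6 a_0 = -18  ->  a_2 = -9
  x^1: 6 a_3 + 3 a_1 = 0  ->  6 a_3 = -3 a_1 = 0  ->  a_3 = 0
  x^2: 12 a_4 - 2 a_2 = 0  ->  12 a_4 = 2 a_2 = -18  ->  a_4 = -3/2
  x^3: 20 a_5 - 9 a_3 = 0  ->  20 a_5 = 9 a_3 = 0  ->  a_5 = 0
  x^4: 30 a_6 - 18 a_4 = 0  ->  30 a_6 = 18 a_4 = -27  ->  a_6 = -9/10
Truncated series: y(x) = 3 - 9 x^2 - (3/2) x^4 - (9/10) x^6 + O(x^7).

a_0 = 3; a_1 = 0; a_2 = -9; a_3 = 0; a_4 = -3/2; a_5 = 0; a_6 = -9/10


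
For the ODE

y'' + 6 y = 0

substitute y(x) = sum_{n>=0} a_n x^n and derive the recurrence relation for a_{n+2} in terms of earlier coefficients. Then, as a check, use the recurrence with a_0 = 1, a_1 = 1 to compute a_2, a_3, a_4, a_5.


Substitute y = sum_n a_n x^n into y'' + (const) y = 0.
y''(x) = sum_{n>=0} (n+2)(n+1) a_{n+2} x^n.
The ODE becomes sum_n [(n+2)(n+1) a_{n+2} + 6 a_n] x^n = 0.
Setting each coefficient to zero gives the recurrence:
  (n+2)(n+1) a_{n+2} + 6 a_n = 0,
  a_{n+2} = -6 / ((n+1)(n+2)) a_n.

Check with a_0 = 1, a_1 = 1 (apply the recurrence for n = 0, 1, 2, 3): a_0 = 1, a_1 = 1, a_2 = -3, a_3 = -1, a_4 = 3/2, a_5 = 3/10.

a_{n+2} = -6/((n+1)(n+2)) * a_n; check: a_0 = 1, a_1 = 1, a_2 = -3, a_3 = -1, a_4 = 3/2, a_5 = 3/10


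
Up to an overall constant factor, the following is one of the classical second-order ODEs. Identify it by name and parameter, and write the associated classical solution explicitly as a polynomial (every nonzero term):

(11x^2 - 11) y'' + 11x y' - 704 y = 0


All three coefficients share the factor -11; dividing through by -11 gives  (1 - x^2) y'' - x y' + 64 y = 0.
This matches the Chebyshev equation (1 - x^2) y'' - x y' + n^2 y = 0 (note the -x y' term, not -2x y') with n^2 = 64, so n = 8; the polynomial solution is T_8(x).
With y = sum_k a_k x^k, matching x^k gives (k+2)(k+1) a_{k+2} = (k^2 - n^2) a_k = (k - 8)(k + 8) a_k. The right side vanishes at k = 8, so the series with the parity of 8 terminates at degree 8.
Standard normalization: leading coefficient of T_n is 2^(n-1), so a_8 = 2^7 = 128. Work downward with a_k = (k+1)(k+2) a_{k+2} / ((k - 8)(k + 8)):
  a_6 = (7)(8)(128) / ((6 - 8)(6 + 8)) = 7168/(-28) = -256
  a_4 = (5)(6)(-256) / ((4 - 8)(4 + 8)) = -7680/(-48) = 160
  a_2 = (3)(4)(160) / ((2 - 8)(2 + 8)) = 1920/(-60) = -32
  a_0 = (1)(2)(-32) / ((0 - 8)(0 + 8)) = -64/(-64) = 1
Hence T_8(x) = 128 x^8 - 256 x^6 + 160 x^4 - 32 x^2 + 1.

T_8(x); series = 128 x^8 - 256 x^6 + 160 x^4 - 32 x^2 + 1


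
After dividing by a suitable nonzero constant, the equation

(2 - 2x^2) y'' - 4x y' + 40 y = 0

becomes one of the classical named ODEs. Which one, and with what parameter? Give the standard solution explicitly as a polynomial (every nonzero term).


All three coefficients share the factor 2; dividing through by 2 gives  (1 - x^2) y'' - 2x y' + 20 y = 0.
This matches the Legendre equation (1 - x^2) y'' - 2x y' + n(n+1) y = 0 (note the -2x y' term) with n(n+1) = 20, so n = 4; the polynomial solution is P_4(x).
With y = sum_k a_k x^k, matching x^k gives (k+2)(k+1) a_{k+2} = [k(k+1) - n(n+1)] a_k = (k - 4)(k + 5) a_k. The right side vanishes at k = 4, so the series with the parity of 4 terminates at degree 4.
Standard normalization (P_n(1) = 1): leading coefficient (2n)!/(2^n (n!)^2) = 40320/(16*576) = 35/8, so a_4 = 35/8. Work downward with a_k = (k+1)(k+2) a_{k+2} / ((k - 4)(k + 5)):
  a_2 = (3)(4)(35/8) / ((2 - 4)(2 + 5)) = (105/2)/(-14) = -15/4
  a_0 = (1)(2)(-15/4) / ((0 - 4)(0 + 5)) = (-15/2)/(-20) = 3/8
Hence P_4(x) = 35 x^4/8 - 15 x^2/4 + 3/8.

P_4(x); series = 35 x^4/8 - 15 x^2/4 + 3/8


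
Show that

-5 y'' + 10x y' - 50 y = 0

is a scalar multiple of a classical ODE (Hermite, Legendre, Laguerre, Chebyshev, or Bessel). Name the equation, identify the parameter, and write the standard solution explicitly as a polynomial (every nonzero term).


All three coefficients share the factor -5; dividing through by -5 gives  y'' - 2x y' + 10 y = 0.
This matches the Hermite equation y'' - 2x y' + 2n y = 0 with 2n = 10, so n = 5; the polynomial solution is H_5(x).
With y = sum_k a_k x^k, matching x^k gives (k+2)(k+1) a_{k+2} = 2(k - n) a_k = 2(k - 5) a_k. The right side vanishes at k = 5, so the series with the parity of 5 terminates at degree 5.
Standard normalization: leading coefficient of H_n is 2^n, so a_5 = 2^5 = 32. Work downward with a_k = (k+1)(k+2) a_{k+2} / (2(k - n)):
  a_3 = (4)(5)(32) / (2(3 - 5)) = 640/(-4) = -160
  a_1 = (2)(3)(-160) / (2(1 - 5)) = -960/(-8) = 120
Hence H_5(x) = 32 x^5 - 160 x^3 + 120 x.

H_5(x); series = 32 x^5 - 160 x^3 + 120 x


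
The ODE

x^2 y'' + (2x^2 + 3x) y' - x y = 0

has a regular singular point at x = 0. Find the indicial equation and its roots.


Divide by x^2 to reach normal form y'' + P_1(x) y' + P_2(x) y = 0 with P_1(x) = 2 + 3/x and P_2(x) = -1/x.
x = 0 is a singular point because the y'-coefficient 2 + 3/x has a pole at x = 0 and the y-coefficient -1/x has a pole at x = 0.
It is a regular singular point because x P_1(x) = p(x) = 2x + 3 and x^2 P_2(x) = q(x) = -x are polynomials, hence analytic at x = 0.
p(0) = 3,  q(0) = 0.
Indicial equation: r(r-1) + p(0) r + q(0) = 0, i.e. r^2 + (p(0) - 1) r + q(0) = 0, i.e. r^2 + 2 r = 0.
Discriminant: (2)^2 - 4(0) = 4, so r = (-2 ± 2)/2.
Solving: r_1 = 0, r_2 = -2.

indicial: r^2 + 2 r = 0; roots r_1 = 0, r_2 = -2


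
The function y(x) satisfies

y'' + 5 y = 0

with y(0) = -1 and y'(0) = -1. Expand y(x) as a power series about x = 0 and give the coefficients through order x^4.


Ansatz: y(x) = sum_{n>=0} a_n x^n, so y'(x) = sum_{n>=1} n a_n x^(n-1) and y''(x) = sum_{n>=2} n(n-1) a_n x^(n-2).
Substitute into P(x) y'' + Q(x) y' + R(x) y = 0 with P(x) = 1, Q(x) = 0, R(x) = 5, and match powers of x.
Initial conditions: a_0 = -1, a_1 = -1.
Setting the coefficient of each power of x to zero and solving order by order (substituting the coefficients already found):
  x^0: 2 a_2 + 5 a_0 = 0  ->  2 a_2 = -5 a_0 = 5  ->  a_2 = 5/2
  x^1: 6 a_3 + 5 a_1 = 0  ->  6 a_3 = -5 a_1 = 5  ->  a_3 = 5/6
  x^2: 12 a_4 + 5 a_2 = 0  ->  12 a_4 = -5 a_2 = -25/2  ->  a_4 = -25/24
Truncated series: y(x) = -1 - x + (5/2) x^2 + (5/6) x^3 - (25/24) x^4 + O(x^5).

a_0 = -1; a_1 = -1; a_2 = 5/2; a_3 = 5/6; a_4 = -25/24


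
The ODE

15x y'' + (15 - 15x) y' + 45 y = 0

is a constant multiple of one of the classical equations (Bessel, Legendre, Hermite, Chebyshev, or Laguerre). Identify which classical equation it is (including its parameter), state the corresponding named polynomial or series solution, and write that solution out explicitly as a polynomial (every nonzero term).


All three coefficients share the factor 15; dividing through by 15 gives  x y'' + (1 - x) y' + 3 y = 0.
This matches the Laguerre equation x y'' + (1 - x) y' + n y = 0 with n = 3; the polynomial solution is L_3(x).
With y = sum_k a_k x^k, matching x^k gives (k+1)k a_{k+1} + (k+1) a_{k+1} - k a_k + n a_k = 0, i.e. (k+1)^2 a_{k+1} = (k - n) a_k = (k - 3) a_k. The right side vanishes at k = 3, so the series terminates at degree 3.
Standard normalization L_n(0) = 1 gives a_0 = 1. Work upward with a_{k+1} = (k - 3) a_k / (k+1)^2:
  a_1 = (0 - 3)(1) / 1^2 = -3/1 = -3
  a_2 = (1 - 3)(-3) / 2^2 = 6/4 = 3/2
  a_3 = (2 - 3)(3/2) / 3^2 = (-3/2)/9 = -1/6
Hence L_3(x) = -x^3/6 + 3 x^2/2 - 3 x + 1.

L_3(x); series = -x^3/6 + 3 x^2/2 - 3 x + 1


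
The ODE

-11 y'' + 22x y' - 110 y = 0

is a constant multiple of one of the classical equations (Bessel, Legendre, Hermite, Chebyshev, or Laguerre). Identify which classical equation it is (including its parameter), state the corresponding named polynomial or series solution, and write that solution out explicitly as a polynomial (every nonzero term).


All three coefficients share the factor -11; dividing through by -11 gives  y'' - 2x y' + 10 y = 0.
This matches the Hermite equation y'' - 2x y' + 2n y = 0 with 2n = 10, so n = 5; the polynomial solution is H_5(x).
With y = sum_k a_k x^k, matching x^k gives (k+2)(k+1) a_{k+2} = 2(k - n) a_k = 2(k - 5) a_k. The right side vanishes at k = 5, so the series with the parity of 5 terminates at degree 5.
Standard normalization: leading coefficient of H_n is 2^n, so a_5 = 2^5 = 32. Work downward with a_k = (k+1)(k+2) a_{k+2} / (2(k - n)):
  a_3 = (4)(5)(32) / (2(3 - 5)) = 640/(-4) = -160
  a_1 = (2)(3)(-160) / (2(1 - 5)) = -960/(-8) = 120
Hence H_5(x) = 32 x^5 - 160 x^3 + 120 x.

H_5(x); series = 32 x^5 - 160 x^3 + 120 x


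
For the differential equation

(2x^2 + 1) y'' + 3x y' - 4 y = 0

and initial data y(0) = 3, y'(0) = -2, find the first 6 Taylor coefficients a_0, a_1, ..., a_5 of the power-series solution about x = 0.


Ansatz: y(x) = sum_{n>=0} a_n x^n, so y'(x) = sum_{n>=1} n a_n x^(n-1) and y''(x) = sum_{n>=2} n(n-1) a_n x^(n-2).
Substitute into P(x) y'' + Q(x) y' + R(x) y = 0 with P(x) = 2x^2 + 1, Q(x) = 3x, R(x) = -4, and match powers of x.
Initial conditions: a_0 = 3, a_1 = -2.
Setting the coefficient of each power of x to zero and solving order by order (substituting the coefficients already found):
  x^0: 2 a_2 - 4 a_0 = 0  ->  2 a_2 = 4 a_0 = 12  ->  a_2 = 6
  x^1: 6 a_3 - a_1 = 0  ->  6 a_3 = a_1 = -2  ->  a_3 = -1/3
  x^2: 12 a_4 + 6 a_2 = 0  ->  12 a_4 = -6 a_2 = -36  ->  a_4 = -3
  x^3: 20 a_5 + 17 a_3 = 0  ->  20 a_5 = -17 a_3 = 17/3  ->  a_5 = 17/60
Truncated series: y(x) = 3 - 2 x + 6 x^2 - (1/3) x^3 - 3 x^4 + (17/60) x^5 + O(x^6).

a_0 = 3; a_1 = -2; a_2 = 6; a_3 = -1/3; a_4 = -3; a_5 = 17/60


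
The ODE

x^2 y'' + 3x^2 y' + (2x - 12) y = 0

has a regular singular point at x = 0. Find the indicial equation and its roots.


Divide by x^2 to reach normal form y'' + P_1(x) y' + P_2(x) y = 0 with P_1(x) = 3 and P_2(x) = 2/x - 12/x^2.
x = 0 is a singular point because the y-coefficient 2/x - 12/x^2 has a pole at x = 0.
It is a regular singular point because x P_1(x) = p(x) = 3x and x^2 P_2(x) = q(x) = 2x - 12 are polynomials, hence analytic at x = 0.
p(0) = 0,  q(0) = -12.
Indicial equation: r(r-1) + p(0) r + q(0) = 0, i.e. r^2 + (p(0) - 1) r + q(0) = 0, i.e. r^2 - 1 r - 12 = 0.
Discriminant: (-1)^2 - 4(-12) = 49, so r = (1 ± 7)/2.
Solving: r_1 = 4, r_2 = -3.

indicial: r^2 - 1 r - 12 = 0; roots r_1 = 4, r_2 = -3


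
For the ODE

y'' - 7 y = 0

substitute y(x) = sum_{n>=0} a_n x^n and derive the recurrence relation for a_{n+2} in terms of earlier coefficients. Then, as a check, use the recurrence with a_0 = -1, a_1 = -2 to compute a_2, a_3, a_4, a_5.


Substitute y = sum_n a_n x^n into y'' + (const) y = 0.
y''(x) = sum_{n>=0} (n+2)(n+1) a_{n+2} x^n.
The ODE becomes sum_n [(n+2)(n+1) a_{n+2} - 7 a_n] x^n = 0.
Setting each coefficient to zero gives the recurrence:
  (n+2)(n+1) a_{n+2} - 7 a_n = 0,
  a_{n+2} = 7 / ((n+1)(n+2)) a_n.

Check with a_0 = -1, a_1 = -2 (apply the recurrence for n = 0, 1, 2, 3): a_0 = -1, a_1 = -2, a_2 = -7/2, a_3 = -7/3, a_4 = -49/24, a_5 = -49/60.

a_{n+2} = 7/((n+1)(n+2)) * a_n; check: a_0 = -1, a_1 = -2, a_2 = -7/2, a_3 = -7/3, a_4 = -49/24, a_5 = -49/60


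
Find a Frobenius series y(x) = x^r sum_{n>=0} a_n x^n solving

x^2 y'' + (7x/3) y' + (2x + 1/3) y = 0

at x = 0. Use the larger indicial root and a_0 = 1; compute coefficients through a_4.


Write in Frobenius form y'' + (p(x)/x) y' + (q(x)/x^2) y = 0:
  p(x) = 7/3,  q(x) = 2x + 1/3.
Indicial equation: r(r-1) + (7/3) r + (1/3) = 0 -> roots r_1 = -1/3, r_2 = -1.
Take r = r_1 = -1/3. Let y(x) = x^r sum_{n>=0} a_n x^n with a_0 = 1.
Substitute y = x^r sum a_n x^n and match x^{r+n}. The recurrence is
  D(n) a_n + 2 a_{n-1} = 0,  where D(n) = (r+n)(r+n-1) + (7/3)(r+n) + (1/3).
  a_n = -2 / D(n) * a_{n-1}.
Since the indicial polynomial factors as (r - r_1)(r - r_2), D(n) = (r_1 + n - r_1)(r_1 + n - r_2) = n(n + 2/3).
Evaluating step by step (a_0 = 1):
  n = 1: D(1) = 1(1 + 2/3) = 5/3; numerator = -2(1) = -2; a_1 = (-2)/(5/3) = -6/5
  n = 2: D(2) = 2(2 + 2/3) = 16/3; numerator = -2(-6/5) = 12/5; a_2 = (12/5)/(16/3) = 9/20
  n = 3: D(3) = 3(3 + 2/3) = 11; numerator = -2(9/20) = -9/10; a_3 = (-9/10)/(11) = -9/110
  n = 4: D(4) = 4(4 + 2/3) = 56/3; numerator = -2(-9/110) = 9/55; a_4 = (9/55)/(56/3) = 27/3080

r = -1/3; a_0 = 1; a_1 = -6/5; a_2 = 9/20; a_3 = -9/110; a_4 = 27/3080


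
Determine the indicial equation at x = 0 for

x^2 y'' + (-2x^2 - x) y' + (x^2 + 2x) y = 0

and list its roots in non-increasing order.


Divide by x^2 to reach normal form y'' + P_1(x) y' + P_2(x) y = 0 with P_1(x) = -2 - 1/x and P_2(x) = 1 + 2/x.
x = 0 is a singular point because the y'-coefficient -2 - 1/x has a pole at x = 0 and the y-coefficient 1 + 2/x has a pole at x = 0.
It is a regular singular point because x P_1(x) = p(x) = -2x - 1 and x^2 P_2(x) = q(x) = x^2 + 2x are polynomials, hence analytic at x = 0.
p(0) = -1,  q(0) = 0.
Indicial equation: r(r-1) + p(0) r + q(0) = 0, i.e. r^2 + (p(0) - 1) r + q(0) = 0, i.e. r^2 - 2 r = 0.
Discriminant: (-2)^2 - 4(0) = 4, so r = (2 ± 2)/2.
Solving: r_1 = 2, r_2 = 0.

indicial: r^2 - 2 r = 0; roots r_1 = 2, r_2 = 0


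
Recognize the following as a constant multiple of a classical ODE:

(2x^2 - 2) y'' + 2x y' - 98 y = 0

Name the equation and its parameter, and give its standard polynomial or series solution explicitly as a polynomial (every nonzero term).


All three coefficients share the factor -2; dividing through by -2 gives  (1 - x^2) y'' - x y' + 49 y = 0.
This matches the Chebyshev equation (1 - x^2) y'' - x y' + n^2 y = 0 (note the -x y' term, not -2x y') with n^2 = 49, so n = 7; the polynomial solution is T_7(x).
With y = sum_k a_k x^k, matching x^k gives (k+2)(k+1) a_{k+2} = (k^2 - n^2) a_k = (k - 7)(k + 7) a_k. The right side vanishes at k = 7, so the series with the parity of 7 terminates at degree 7.
Standard normalization: leading coefficient of T_n is 2^(n-1), so a_7 = 2^6 = 64. Work downward with a_k = (k+1)(k+2) a_{k+2} / ((k - 7)(k + 7)):
  a_5 = (6)(7)(64) / ((5 - 7)(5 + 7)) = 2688/(-24) = -112
  a_3 = (4)(5)(-112) / ((3 - 7)(3 + 7)) = -2240/(-40) = 56
  a_1 = (2)(3)(56) / ((1 - 7)(1 + 7)) = 336/(-48) = -7
Hence T_7(x) = 64 x^7 - 112 x^5 + 56 x^3 - 7 x.

T_7(x); series = 64 x^7 - 112 x^5 + 56 x^3 - 7 x


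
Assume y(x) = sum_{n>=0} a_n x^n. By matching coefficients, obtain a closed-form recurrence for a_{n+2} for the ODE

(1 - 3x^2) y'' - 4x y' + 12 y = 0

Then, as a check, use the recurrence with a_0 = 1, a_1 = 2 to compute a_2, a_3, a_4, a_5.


Substitute y = sum_n a_n x^n.
(1 - 3 x^2) y'' contributes (n+2)(n+1) a_{n+2} - 3 n(n-1) a_n at x^n.
-4 x y'(x) contributes -4 n a_n at x^n.
12 y(x) contributes 12 a_n at x^n.
Matching x^n: (n+2)(n+1) a_{n+2} + (-3 n(n-1) - 4 n + 12) a_n = 0.
Thus a_{n+2} = (3 n(n-1) + 4 n - 12) / ((n+1)(n+2)) * a_n.

Check with a_0 = 1, a_1 = 2 (apply the recurrence for n = 0, 1, 2, 3): a_0 = 1, a_1 = 2, a_2 = -6, a_3 = -8/3, a_4 = -1, a_5 = -12/5.

a_(n+2) = (3 n(n-1) + 4 n - 12) / ((n+1)(n+2)) * a_n; check: a_0 = 1, a_1 = 2, a_2 = -6, a_3 = -8/3, a_4 = -1, a_5 = -12/5


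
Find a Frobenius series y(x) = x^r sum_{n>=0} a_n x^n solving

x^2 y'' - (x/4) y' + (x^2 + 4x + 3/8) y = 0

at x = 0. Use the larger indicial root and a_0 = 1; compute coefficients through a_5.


Write in Frobenius form y'' + (p(x)/x) y' + (q(x)/x^2) y = 0:
  p(x) = -1/4,  q(x) = x^2 + 4x + 3/8.
Indicial equation: r(r-1) + (-1/4) r + (3/8) = 0 -> roots r_1 = 3/4, r_2 = 1/2.
Take r = r_1 = 3/4. Let y(x) = x^r sum_{n>=0} a_n x^n with a_0 = 1.
Substitute y = x^r sum a_n x^n and match x^{r+n}. The recurrence is
  D(n) a_n + 4 a_{n-1} + 1 a_{n-2} = 0,  where D(n) = (r+n)(r+n-1) + (-1/4)(r+n) + (3/8).
  a_n = [-4 a_{n-1} - 1 a_{n-2}] / D(n).
Since the indicial polynomial factors as (r - r_1)(r - r_2), D(n) = (r_1 + n - r_1)(r_1 + n - r_2) = n(n + 1/4).
Evaluating step by step (a_0 = 1):
  n = 1: D(1) = 1(1 + 1/4) = 5/4; numerator = -4(1) = -4; a_1 = (-4)/(5/4) = -16/5
  n = 2: D(2) = 2(2 + 1/4) = 9/2; numerator = -4(-16/5) - 1(1) = 59/5; a_2 = (59/5)/(9/2) = 118/45
  n = 3: D(3) = 3(3 + 1/4) = 39/4; numerator = -4(118/45) - 1(-16/5) = -328/45; a_3 = (-328/45)/(39/4) = -1312/1755
  n = 4: D(4) = 4(4 + 1/4) = 17; numerator = -4(-1312/1755) - 1(118/45) = 646/1755; a_4 = (646/1755)/(17) = 38/1755
  n = 5: D(5) = 5(5 + 1/4) = 105/4; numerator = -4(38/1755) - 1(-1312/1755) = 232/351; a_5 = (232/351)/(105/4) = 928/36855

r = 3/4; a_0 = 1; a_1 = -16/5; a_2 = 118/45; a_3 = -1312/1755; a_4 = 38/1755; a_5 = 928/36855


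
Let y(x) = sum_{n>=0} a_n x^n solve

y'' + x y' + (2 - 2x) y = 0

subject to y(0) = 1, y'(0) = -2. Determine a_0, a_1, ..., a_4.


Ansatz: y(x) = sum_{n>=0} a_n x^n, so y'(x) = sum_{n>=1} n a_n x^(n-1) and y''(x) = sum_{n>=2} n(n-1) a_n x^(n-2).
Substitute into P(x) y'' + Q(x) y' + R(x) y = 0 with P(x) = 1, Q(x) = x, R(x) = 2 - 2x, and match powers of x.
Initial conditions: a_0 = 1, a_1 = -2.
Setting the coefficient of each power of x to zero and solving order by order (substituting the coefficients already found):
  x^0: 2 a_2 + 2 a_0 = 0  ->  2 a_2 = -2 a_0 = -2  ->  a_2 = -1
  x^1: 6 a_3 + 3 a_1 - 2 a_0 = 0  ->  6 a_3 = -3 a_1 + 2 a_0 = 8  ->  a_3 = 4/3
  x^2: 12 a_4 + 4 a_2 - 2 a_1 = 0  ->  12 a_4 = -4 a_2 + 2 a_1 = 0  ->  a_4 = 0
Truncated series: y(x) = 1 - 2 x - x^2 + (4/3) x^3 + O(x^5).

a_0 = 1; a_1 = -2; a_2 = -1; a_3 = 4/3; a_4 = 0


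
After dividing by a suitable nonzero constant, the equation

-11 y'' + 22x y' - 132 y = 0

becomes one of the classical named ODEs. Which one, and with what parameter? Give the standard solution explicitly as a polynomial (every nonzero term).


All three coefficients share the factor -11; dividing through by -11 gives  y'' - 2x y' + 12 y = 0.
This matches the Hermite equation y'' - 2x y' + 2n y = 0 with 2n = 12, so n = 6; the polynomial solution is H_6(x).
With y = sum_k a_k x^k, matching x^k gives (k+2)(k+1) a_{k+2} = 2(k - n) a_k = 2(k - 6) a_k. The right side vanishes at k = 6, so the series with the parity of 6 terminates at degree 6.
Standard normalization: leading coefficient of H_n is 2^n, so a_6 = 2^6 = 64. Work downward with a_k = (k+1)(k+2) a_{k+2} / (2(k - n)):
  a_4 = (5)(6)(64) / (2(4 - 6)) = 1920/(-4) = -480
  a_2 = (3)(4)(-480) / (2(2 - 6)) = -5760/(-8) = 720
  a_0 = (1)(2)(720) / (2(0 - 6)) = 1440/(-12) = -120
Hence H_6(x) = 64 x^6 - 480 x^4 + 720 x^2 - 120.

H_6(x); series = 64 x^6 - 480 x^4 + 720 x^2 - 120


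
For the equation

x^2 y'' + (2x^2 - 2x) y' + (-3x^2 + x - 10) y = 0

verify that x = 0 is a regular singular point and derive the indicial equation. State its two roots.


Divide by x^2 to reach normal form y'' + P_1(x) y' + P_2(x) y = 0 with P_1(x) = 2 - 2/x and P_2(x) = -3 + 1/x - 10/x^2.
x = 0 is a singular point because the y'-coefficient 2 - 2/x has a pole at x = 0 and the y-coefficient -3 + 1/x - 10/x^2 has a pole at x = 0.
It is a regular singular point because x P_1(x) = p(x) = 2x - 2 and x^2 P_2(x) = q(x) = -3x^2 + x - 10 are polynomials, hence analytic at x = 0.
p(0) = -2,  q(0) = -10.
Indicial equation: r(r-1) + p(0) r + q(0) = 0, i.e. r^2 + (p(0) - 1) r + q(0) = 0, i.e. r^2 - 3 r - 10 = 0.
Discriminant: (-3)^2 - 4(-10) = 49, so r = (3 ± 7)/2.
Solving: r_1 = 5, r_2 = -2.

indicial: r^2 - 3 r - 10 = 0; roots r_1 = 5, r_2 = -2


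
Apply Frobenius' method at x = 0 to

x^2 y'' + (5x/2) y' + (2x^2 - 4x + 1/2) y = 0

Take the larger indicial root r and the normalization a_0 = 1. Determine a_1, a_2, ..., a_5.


Write in Frobenius form y'' + (p(x)/x) y' + (q(x)/x^2) y = 0:
  p(x) = 5/2,  q(x) = 2x^2 - 4x + 1/2.
Indicial equation: r(r-1) + (5/2) r + (1/2) = 0 -> roots r_1 = -1/2, r_2 = -1.
Take r = r_1 = -1/2. Let y(x) = x^r sum_{n>=0} a_n x^n with a_0 = 1.
Substitute y = x^r sum a_n x^n and match x^{r+n}. The recurrence is
  D(n) a_n - 4 a_{n-1} + 2 a_{n-2} = 0,  where D(n) = (r+n)(r+n-1) + (5/2)(r+n) + (1/2).
  a_n = [4 a_{n-1} - 2 a_{n-2}] / D(n).
Since the indicial polynomial factors as (r - r_1)(r - r_2), D(n) = (r_1 + n - r_1)(r_1 + n - r_2) = n(n + 1/2).
Evaluating step by step (a_0 = 1):
  n = 1: D(1) = 1(1 + 1/2) = 3/2; numerator = 4(1) = 4; a_1 = (4)/(3/2) = 8/3
  n = 2: D(2) = 2(2 + 1/2) = 5; numerator = 4(8/3) - 2(1) = 26/3; a_2 = (26/3)/(5) = 26/15
  n = 3: D(3) = 3(3 + 1/2) = 21/2; numerator = 4(26/15) - 2(8/3) = 8/5; a_3 = (8/5)/(21/2) = 16/105
  n = 4: D(4) = 4(4 + 1/2) = 18; numerator = 4(16/105) - 2(26/15) = -20/7; a_4 = (-20/7)/(18) = -10/63
  n = 5: D(5) = 5(5 + 1/2) = 55/2; numerator = 4(-10/63) - 2(16/105) = -296/315; a_5 = (-296/315)/(55/2) = -592/17325

r = -1/2; a_0 = 1; a_1 = 8/3; a_2 = 26/15; a_3 = 16/105; a_4 = -10/63; a_5 = -592/17325


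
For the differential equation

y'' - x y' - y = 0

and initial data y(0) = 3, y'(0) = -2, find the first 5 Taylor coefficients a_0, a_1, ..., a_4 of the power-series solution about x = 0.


Ansatz: y(x) = sum_{n>=0} a_n x^n, so y'(x) = sum_{n>=1} n a_n x^(n-1) and y''(x) = sum_{n>=2} n(n-1) a_n x^(n-2).
Substitute into P(x) y'' + Q(x) y' + R(x) y = 0 with P(x) = 1, Q(x) = -x, R(x) = -1, and match powers of x.
Initial conditions: a_0 = 3, a_1 = -2.
Setting the coefficient of each power of x to zero and solving order by order (substituting the coefficients already found):
  x^0: 2 a_2 - a_0 = 0  ->  2 a_2 = a_0 = 3  ->  a_2 = 3/2
  x^1: 6 a_3 - 2 a_1 = 0  ->  6 a_3 = 2 a_1 = -4  ->  a_3 = -2/3
  x^2: 12 a_4 - 3 a_2 = 0  ->  12 a_4 = 3 a_2 = 9/2  ->  a_4 = 3/8
Truncated series: y(x) = 3 - 2 x + (3/2) x^2 - (2/3) x^3 + (3/8) x^4 + O(x^5).

a_0 = 3; a_1 = -2; a_2 = 3/2; a_3 = -2/3; a_4 = 3/8


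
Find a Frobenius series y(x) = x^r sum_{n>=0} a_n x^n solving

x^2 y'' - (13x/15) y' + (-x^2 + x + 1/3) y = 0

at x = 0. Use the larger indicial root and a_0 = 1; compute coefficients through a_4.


Write in Frobenius form y'' + (p(x)/x) y' + (q(x)/x^2) y = 0:
  p(x) = -13/15,  q(x) = -x^2 + x + 1/3.
Indicial equation: r(r-1) + (-13/15) r + (1/3) = 0 -> roots r_1 = 5/3, r_2 = 1/5.
Take r = r_1 = 5/3. Let y(x) = x^r sum_{n>=0} a_n x^n with a_0 = 1.
Substitute y = x^r sum a_n x^n and match x^{r+n}. The recurrence is
  D(n) a_n + 1 a_{n-1} - 1 a_{n-2} = 0,  where D(n) = (r+n)(r+n-1) + (-13/15)(r+n) + (1/3).
  a_n = [-1 a_{n-1} + 1 a_{n-2}] / D(n).
Since the indicial polynomial factors as (r - r_1)(r - r_2), D(n) = (r_1 + n - r_1)(r_1 + n - r_2) = n(n + 22/15).
Evaluating step by step (a_0 = 1):
  n = 1: D(1) = 1(1 + 22/15) = 37/15; numerator = -1(1) = -1; a_1 = (-1)/(37/15) = -15/37
  n = 2: D(2) = 2(2 + 22/15) = 104/15; numerator = -1(-15/37) + 1(1) = 52/37; a_2 = (52/37)/(104/15) = 15/74
  n = 3: D(3) = 3(3 + 22/15) = 67/5; numerator = -1(15/74) + 1(-15/37) = -45/74; a_3 = (-45/74)/(67/5) = -225/4958
  n = 4: D(4) = 4(4 + 22/15) = 328/15; numerator = -1(-225/4958) + 1(15/74) = 615/2479; a_4 = (615/2479)/(328/15) = 225/19832

r = 5/3; a_0 = 1; a_1 = -15/37; a_2 = 15/74; a_3 = -225/4958; a_4 = 225/19832


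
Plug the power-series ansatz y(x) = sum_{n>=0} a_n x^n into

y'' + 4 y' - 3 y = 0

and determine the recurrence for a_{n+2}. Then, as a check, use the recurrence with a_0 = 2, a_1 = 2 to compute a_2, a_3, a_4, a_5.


Substitute y = sum_n a_n x^n.
y''(x) has coefficient (n+2)(n+1) a_{n+2} at x^n;
4 y'(x) has coefficient 4 (n+1) a_{n+1} at x^n;
-3 y(x) has coefficient -3 a_n at x^n.
Matching x^n: (n+2)(n+1) a_{n+2} + 4 (n+1) a_{n+1} - 3 a_n = 0.
Thus a_{n+2} = [-4 (n+1) a_{n+1} + 3 a_n] / ((n+1)(n+2)).

Check with a_0 = 2, a_1 = 2 (apply the recurrence for n = 0, 1, 2, 3): a_0 = 2, a_1 = 2, a_2 = -1, a_3 = 7/3, a_4 = -31/12, a_5 = 29/12.

a_(n+2) = [-4 (n+1) a_(n+1) + 3 a_n] / ((n+1)(n+2)); check: a_0 = 2, a_1 = 2, a_2 = -1, a_3 = 7/3, a_4 = -31/12, a_5 = 29/12


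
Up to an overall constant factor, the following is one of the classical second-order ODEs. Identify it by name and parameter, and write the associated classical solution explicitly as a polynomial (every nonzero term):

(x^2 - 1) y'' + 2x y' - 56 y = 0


All three coefficients share the factor -1; dividing through by -1 gives  (1 - x^2) y'' - 2x y' + 56 y = 0.
This matches the Legendre equation (1 - x^2) y'' - 2x y' + n(n+1) y = 0 (note the -2x y' term) with n(n+1) = 56, so n = 7; the polynomial solution is P_7(x).
With y = sum_k a_k x^k, matching x^k gives (k+2)(k+1) a_{k+2} = [k(k+1) - n(n+1)] a_k = (k - 7)(k + 8) a_k. The right side vanishes at k = 7, so the series with the parity of 7 terminates at degree 7.
Standard normalization (P_n(1) = 1): leading coefficient (2n)!/(2^n (n!)^2) = 87178291200/(128*25401600) = 429/16, so a_7 = 429/16. Work downward with a_k = (k+1)(k+2) a_{k+2} / ((k - 7)(k + 8)):
  a_5 = (6)(7)(429/16) / ((5 - 7)(5 + 8)) = (9009/8)/(-26) = -693/16
  a_3 = (4)(5)(-693/16) / ((3 - 7)(3 + 8)) = (-3465/4)/(-44) = 315/16
  a_1 = (2)(3)(315/16) / ((1 - 7)(1 + 8)) = (945/8)/(-54) = -35/16
Hence P_7(x) = 429 x^7/16 - 693 x^5/16 + 315 x^3/16 - 35 x/16.

P_7(x); series = 429 x^7/16 - 693 x^5/16 + 315 x^3/16 - 35 x/16


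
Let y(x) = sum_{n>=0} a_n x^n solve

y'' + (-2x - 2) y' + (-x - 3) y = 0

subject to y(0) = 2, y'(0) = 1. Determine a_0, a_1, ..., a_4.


Ansatz: y(x) = sum_{n>=0} a_n x^n, so y'(x) = sum_{n>=1} n a_n x^(n-1) and y''(x) = sum_{n>=2} n(n-1) a_n x^(n-2).
Substitute into P(x) y'' + Q(x) y' + R(x) y = 0 with P(x) = 1, Q(x) = -2x - 2, R(x) = -x - 3, and match powers of x.
Initial conditions: a_0 = 2, a_1 = 1.
Setting the coefficient of each power of x to zero and solving order by order (substituting the coefficients already found):
  x^0: 2 a_2 - 2 a_1 - 3 a_0 = 0  ->  2 a_2 = 2 a_1 + 3 a_0 = 8  ->  a_2 = 4
  x^1: 6 a_3 - 4 a_2 - 5 a_1 - a_0 = 0  ->  6 a_3 = 4 a_2 + 5 a_1 + a_0 = 23  ->  a_3 = 23/6
  x^2: 12 a_4 - 6 a_3 - 7 a_2 - a_1 = 0  ->  12 a_4 = 6 a_3 + 7 a_2 + a_1 = 52  ->  a_4 = 13/3
Truncated series: y(x) = 2 + x + 4 x^2 + (23/6) x^3 + (13/3) x^4 + O(x^5).

a_0 = 2; a_1 = 1; a_2 = 4; a_3 = 23/6; a_4 = 13/3


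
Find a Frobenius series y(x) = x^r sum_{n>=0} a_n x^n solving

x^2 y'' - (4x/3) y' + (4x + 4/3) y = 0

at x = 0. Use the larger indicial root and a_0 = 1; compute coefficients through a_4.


Write in Frobenius form y'' + (p(x)/x) y' + (q(x)/x^2) y = 0:
  p(x) = -4/3,  q(x) = 4x + 4/3.
Indicial equation: r(r-1) + (-4/3) r + (4/3) = 0 -> roots r_1 = 4/3, r_2 = 1.
Take r = r_1 = 4/3. Let y(x) = x^r sum_{n>=0} a_n x^n with a_0 = 1.
Substitute y = x^r sum a_n x^n and match x^{r+n}. The recurrence is
  D(n) a_n + 4 a_{n-1} = 0,  where D(n) = (r+n)(r+n-1) + (-4/3)(r+n) + (4/3).
  a_n = -4 / D(n) * a_{n-1}.
Since the indicial polynomial factors as (r - r_1)(r - r_2), D(n) = (r_1 + n - r_1)(r_1 + n - r_2) = n(n + 1/3).
Evaluating step by step (a_0 = 1):
  n = 1: D(1) = 1(1 + 1/3) = 4/3; numerator = -4(1) = -4; a_1 = (-4)/(4/3) = -3
  n = 2: D(2) = 2(2 + 1/3) = 14/3; numerator = -4(-3) = 12; a_2 = (12)/(14/3) = 18/7
  n = 3: D(3) = 3(3 + 1/3) = 10; numerator = -4(18/7) = -72/7; a_3 = (-72/7)/(10) = -36/35
  n = 4: D(4) = 4(4 + 1/3) = 52/3; numerator = -4(-36/35) = 144/35; a_4 = (144/35)/(52/3) = 108/455

r = 4/3; a_0 = 1; a_1 = -3; a_2 = 18/7; a_3 = -36/35; a_4 = 108/455


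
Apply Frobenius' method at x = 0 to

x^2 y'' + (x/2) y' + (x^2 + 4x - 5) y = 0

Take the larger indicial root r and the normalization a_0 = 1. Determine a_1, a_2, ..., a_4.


Write in Frobenius form y'' + (p(x)/x) y' + (q(x)/x^2) y = 0:
  p(x) = 1/2,  q(x) = x^2 + 4x - 5.
Indicial equation: r(r-1) + (1/2) r + (-5) = 0 -> roots r_1 = 5/2, r_2 = -2.
Take r = r_1 = 5/2. Let y(x) = x^r sum_{n>=0} a_n x^n with a_0 = 1.
Substitute y = x^r sum a_n x^n and match x^{r+n}. The recurrence is
  D(n) a_n + 4 a_{n-1} + 1 a_{n-2} = 0,  where D(n) = (r+n)(r+n-1) + (1/2)(r+n) + (-5).
  a_n = [-4 a_{n-1} - 1 a_{n-2}] / D(n).
Since the indicial polynomial factors as (r - r_1)(r - r_2), D(n) = (r_1 + n - r_1)(r_1 + n - r_2) = n(n + 9/2).
Evaluating step by step (a_0 = 1):
  n = 1: D(1) = 1(1 + 9/2) = 11/2; numerator = -4(1) = -4; a_1 = (-4)/(11/2) = -8/11
  n = 2: D(2) = 2(2 + 9/2) = 13; numerator = -4(-8/11) - 1(1) = 21/11; a_2 = (21/11)/(13) = 21/143
  n = 3: D(3) = 3(3 + 9/2) = 45/2; numerator = -4(21/143) - 1(-8/11) = 20/143; a_3 = (20/143)/(45/2) = 8/1287
  n = 4: D(4) = 4(4 + 9/2) = 34; numerator = -4(8/1287) - 1(21/143) = -17/99; a_4 = (-17/99)/(34) = -1/198

r = 5/2; a_0 = 1; a_1 = -8/11; a_2 = 21/143; a_3 = 8/1287; a_4 = -1/198


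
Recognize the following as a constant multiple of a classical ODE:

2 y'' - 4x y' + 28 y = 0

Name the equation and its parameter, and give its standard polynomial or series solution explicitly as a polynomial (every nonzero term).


All three coefficients share the factor 2; dividing through by 2 gives  y'' - 2x y' + 14 y = 0.
This matches the Hermite equation y'' - 2x y' + 2n y = 0 with 2n = 14, so n = 7; the polynomial solution is H_7(x).
With y = sum_k a_k x^k, matching x^k gives (k+2)(k+1) a_{k+2} = 2(k - n) a_k = 2(k - 7) a_k. The right side vanishes at k = 7, so the series with the parity of 7 terminates at degree 7.
Standard normalization: leading coefficient of H_n is 2^n, so a_7 = 2^7 = 128. Work downward with a_k = (k+1)(k+2) a_{k+2} / (2(k - n)):
  a_5 = (6)(7)(128) / (2(5 - 7)) = 5376/(-4) = -1344
  a_3 = (4)(5)(-1344) / (2(3 - 7)) = -26880/(-8) = 3360
  a_1 = (2)(3)(3360) / (2(1 - 7)) = 20160/(-12) = -1680
Hence H_7(x) = 128 x^7 - 1344 x^5 + 3360 x^3 - 1680 x.

H_7(x); series = 128 x^7 - 1344 x^5 + 3360 x^3 - 1680 x


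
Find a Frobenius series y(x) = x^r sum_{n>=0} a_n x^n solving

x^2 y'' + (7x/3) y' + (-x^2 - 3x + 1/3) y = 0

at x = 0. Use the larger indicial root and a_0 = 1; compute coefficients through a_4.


Write in Frobenius form y'' + (p(x)/x) y' + (q(x)/x^2) y = 0:
  p(x) = 7/3,  q(x) = -x^2 - 3x + 1/3.
Indicial equation: r(r-1) + (7/3) r + (1/3) = 0 -> roots r_1 = -1/3, r_2 = -1.
Take r = r_1 = -1/3. Let y(x) = x^r sum_{n>=0} a_n x^n with a_0 = 1.
Substitute y = x^r sum a_n x^n and match x^{r+n}. The recurrence is
  D(n) a_n - 3 a_{n-1} - 1 a_{n-2} = 0,  where D(n) = (r+n)(r+n-1) + (7/3)(r+n) + (1/3).
  a_n = [3 a_{n-1} + 1 a_{n-2}] / D(n).
Since the indicial polynomial factors as (r - r_1)(r - r_2), D(n) = (r_1 + n - r_1)(r_1 + n - r_2) = n(n + 2/3).
Evaluating step by step (a_0 = 1):
  n = 1: D(1) = 1(1 + 2/3) = 5/3; numerator = 3(1) = 3; a_1 = (3)/(5/3) = 9/5
  n = 2: D(2) = 2(2 + 2/3) = 16/3; numerator = 3(9/5) + 1(1) = 32/5; a_2 = (32/5)/(16/3) = 6/5
  n = 3: D(3) = 3(3 + 2/3) = 11; numerator = 3(6/5) + 1(9/5) = 27/5; a_3 = (27/5)/(11) = 27/55
  n = 4: D(4) = 4(4 + 2/3) = 56/3; numerator = 3(27/55) + 1(6/5) = 147/55; a_4 = (147/55)/(56/3) = 63/440

r = -1/3; a_0 = 1; a_1 = 9/5; a_2 = 6/5; a_3 = 27/55; a_4 = 63/440


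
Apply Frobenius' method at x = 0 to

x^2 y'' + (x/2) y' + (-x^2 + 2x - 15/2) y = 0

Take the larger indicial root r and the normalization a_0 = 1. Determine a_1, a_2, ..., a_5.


Write in Frobenius form y'' + (p(x)/x) y' + (q(x)/x^2) y = 0:
  p(x) = 1/2,  q(x) = -x^2 + 2x - 15/2.
Indicial equation: r(r-1) + (1/2) r + (-15/2) = 0 -> roots r_1 = 3, r_2 = -5/2.
Take r = r_1 = 3. Let y(x) = x^r sum_{n>=0} a_n x^n with a_0 = 1.
Substitute y = x^r sum a_n x^n and match x^{r+n}. The recurrence is
  D(n) a_n + 2 a_{n-1} - 1 a_{n-2} = 0,  where D(n) = (r+n)(r+n-1) + (1/2)(r+n) + (-15/2).
  a_n = [-2 a_{n-1} + 1 a_{n-2}] / D(n).
Since the indicial polynomial factors as (r - r_1)(r - r_2), D(n) = (r_1 + n - r_1)(r_1 + n - r_2) = n(n + 11/2).
Evaluating step by step (a_0 = 1):
  n = 1: D(1) = 1(1 + 11/2) = 13/2; numerator = -2(1) = -2; a_1 = (-2)/(13/2) = -4/13
  n = 2: D(2) = 2(2 + 11/2) = 15; numerator = -2(-4/13) + 1(1) = 21/13; a_2 = (21/13)/(15) = 7/65
  n = 3: D(3) = 3(3 + 11/2) = 51/2; numerator = -2(7/65) + 1(-4/13) = -34/65; a_3 = (-34/65)/(51/2) = -4/195
  n = 4: D(4) = 4(4 + 11/2) = 38; numerator = -2(-4/195) + 1(7/65) = 29/195; a_4 = (29/195)/(38) = 29/7410
  n = 5: D(5) = 5(5 + 11/2) = 105/2; numerator = -2(29/7410) + 1(-4/195) = -7/247; a_5 = (-7/247)/(105/2) = -2/3705

r = 3; a_0 = 1; a_1 = -4/13; a_2 = 7/65; a_3 = -4/195; a_4 = 29/7410; a_5 = -2/3705


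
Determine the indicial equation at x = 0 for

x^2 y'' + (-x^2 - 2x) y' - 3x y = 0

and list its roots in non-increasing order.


Divide by x^2 to reach normal form y'' + P_1(x) y' + P_2(x) y = 0 with P_1(x) = -1 - 2/x and P_2(x) = -3/x.
x = 0 is a singular point because the y'-coefficient -1 - 2/x has a pole at x = 0 and the y-coefficient -3/x has a pole at x = 0.
It is a regular singular point because x P_1(x) = p(x) = -x - 2 and x^2 P_2(x) = q(x) = -3x are polynomials, hence analytic at x = 0.
p(0) = -2,  q(0) = 0.
Indicial equation: r(r-1) + p(0) r + q(0) = 0, i.e. r^2 + (p(0) - 1) r + q(0) = 0, i.e. r^2 - 3 r = 0.
Discriminant: (-3)^2 - 4(0) = 9, so r = (3 ± 3)/2.
Solving: r_1 = 3, r_2 = 0.

indicial: r^2 - 3 r = 0; roots r_1 = 3, r_2 = 0


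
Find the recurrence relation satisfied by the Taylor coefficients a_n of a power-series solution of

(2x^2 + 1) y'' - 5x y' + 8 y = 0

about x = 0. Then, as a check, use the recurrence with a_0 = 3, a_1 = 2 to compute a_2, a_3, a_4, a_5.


Substitute y = sum_n a_n x^n.
(1 + 2 x^2) y'' contributes (n+2)(n+1) a_{n+2} + 2 n(n-1) a_n at x^n.
-5 x y'(x) contributes -5 n a_n at x^n.
8 y(x) contributes 8 a_n at x^n.
Matching x^n: (n+2)(n+1) a_{n+2} + (2 n(n-1) - 5 n + 8) a_n = 0.
Thus a_{n+2} = (-2 n(n-1) + 5 n - 8) / ((n+1)(n+2)) * a_n.

Check with a_0 = 3, a_1 = 2 (apply the recurrence for n = 0, 1, 2, 3): a_0 = 3, a_1 = 2, a_2 = -12, a_3 = -1, a_4 = 2, a_5 = 1/4.

a_(n+2) = (-2 n(n-1) + 5 n - 8) / ((n+1)(n+2)) * a_n; check: a_0 = 3, a_1 = 2, a_2 = -12, a_3 = -1, a_4 = 2, a_5 = 1/4


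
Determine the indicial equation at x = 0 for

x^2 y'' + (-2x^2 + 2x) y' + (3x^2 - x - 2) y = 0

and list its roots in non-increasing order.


Divide by x^2 to reach normal form y'' + P_1(x) y' + P_2(x) y = 0 with P_1(x) = -2 + 2/x and P_2(x) = 3 - 1/x - 2/x^2.
x = 0 is a singular point because the y'-coefficient -2 + 2/x has a pole at x = 0 and the y-coefficient 3 - 1/x - 2/x^2 has a pole at x = 0.
It is a regular singular point because x P_1(x) = p(x) = 2 - 2x and x^2 P_2(x) = q(x) = 3x^2 - x - 2 are polynomials, hence analytic at x = 0.
p(0) = 2,  q(0) = -2.
Indicial equation: r(r-1) + p(0) r + q(0) = 0, i.e. r^2 + (p(0) - 1) r + q(0) = 0, i.e. r^2 + 1 r - 2 = 0.
Discriminant: (1)^2 - 4(-2) = 9, so r = (-1 ± 3)/2.
Solving: r_1 = 1, r_2 = -2.

indicial: r^2 + 1 r - 2 = 0; roots r_1 = 1, r_2 = -2


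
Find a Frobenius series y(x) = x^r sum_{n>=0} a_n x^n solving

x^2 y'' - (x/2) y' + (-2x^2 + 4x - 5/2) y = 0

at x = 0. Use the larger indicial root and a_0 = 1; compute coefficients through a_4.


Write in Frobenius form y'' + (p(x)/x) y' + (q(x)/x^2) y = 0:
  p(x) = -1/2,  q(x) = -2x^2 + 4x - 5/2.
Indicial equation: r(r-1) + (-1/2) r + (-5/2) = 0 -> roots r_1 = 5/2, r_2 = -1.
Take r = r_1 = 5/2. Let y(x) = x^r sum_{n>=0} a_n x^n with a_0 = 1.
Substitute y = x^r sum a_n x^n and match x^{r+n}. The recurrence is
  D(n) a_n + 4 a_{n-1} - 2 a_{n-2} = 0,  where D(n) = (r+n)(r+n-1) + (-1/2)(r+n) + (-5/2).
  a_n = [-4 a_{n-1} + 2 a_{n-2}] / D(n).
Since the indicial polynomial factors as (r - r_1)(r - r_2), D(n) = (r_1 + n - r_1)(r_1 + n - r_2) = n(n + 7/2).
Evaluating step by step (a_0 = 1):
  n = 1: D(1) = 1(1 + 7/2) = 9/2; numerator = -4(1) = -4; a_1 = (-4)/(9/2) = -8/9
  n = 2: D(2) = 2(2 + 7/2) = 11; numerator = -4(-8/9) + 2(1) = 50/9; a_2 = (50/9)/(11) = 50/99
  n = 3: D(3) = 3(3 + 7/2) = 39/2; numerator = -4(50/99) + 2(-8/9) = -376/99; a_3 = (-376/99)/(39/2) = -752/3861
  n = 4: D(4) = 4(4 + 7/2) = 30; numerator = -4(-752/3861) + 2(50/99) = 628/351; a_4 = (628/351)/(30) = 314/5265

r = 5/2; a_0 = 1; a_1 = -8/9; a_2 = 50/99; a_3 = -752/3861; a_4 = 314/5265


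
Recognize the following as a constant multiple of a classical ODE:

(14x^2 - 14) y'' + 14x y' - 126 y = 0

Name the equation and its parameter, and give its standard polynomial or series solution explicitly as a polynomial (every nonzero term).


All three coefficients share the factor -14; dividing through by -14 gives  (1 - x^2) y'' - x y' + 9 y = 0.
This matches the Chebyshev equation (1 - x^2) y'' - x y' + n^2 y = 0 (note the -x y' term, not -2x y') with n^2 = 9, so n = 3; the polynomial solution is T_3(x).
With y = sum_k a_k x^k, matching x^k gives (k+2)(k+1) a_{k+2} = (k^2 - n^2) a_k = (k - 3)(k + 3) a_k. The right side vanishes at k = 3, so the series with the parity of 3 terminates at degree 3.
Standard normalization: leading coefficient of T_n is 2^(n-1), so a_3 = 2^2 = 4. Work downward with a_k = (k+1)(k+2) a_{k+2} / ((k - 3)(k + 3)):
  a_1 = (2)(3)(4) / ((1 - 3)(1 + 3)) = 24/(-8) = -3
Hence T_3(x) = 4 x^3 - 3 x.

T_3(x); series = 4 x^3 - 3 x


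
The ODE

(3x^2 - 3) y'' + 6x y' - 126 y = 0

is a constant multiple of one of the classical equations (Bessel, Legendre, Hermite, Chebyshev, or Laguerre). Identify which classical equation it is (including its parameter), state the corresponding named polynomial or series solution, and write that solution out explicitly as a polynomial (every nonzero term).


All three coefficients share the factor -3; dividing through by -3 gives  (1 - x^2) y'' - 2x y' + 42 y = 0.
This matches the Legendre equation (1 - x^2) y'' - 2x y' + n(n+1) y = 0 (note the -2x y' term) with n(n+1) = 42, so n = 6; the polynomial solution is P_6(x).
With y = sum_k a_k x^k, matching x^k gives (k+2)(k+1) a_{k+2} = [k(k+1) - n(n+1)] a_k = (k - 6)(k + 7) a_k. The right side vanishes at k = 6, so the series with the parity of 6 terminates at degree 6.
Standard normalization (P_n(1) = 1): leading coefficient (2n)!/(2^n (n!)^2) = 479001600/(64*518400) = 231/16, so a_6 = 231/16. Work downward with a_k = (k+1)(k+2) a_{k+2} / ((k - 6)(k + 7)):
  a_4 = (5)(6)(231/16) / ((4 - 6)(4 + 7)) = (3465/8)/(-22) = -315/16
  a_2 = (3)(4)(-315/16) / ((2 - 6)(2 + 7)) = (-945/4)/(-36) = 105/16
  a_0 = (1)(2)(105/16) / ((0 - 6)(0 + 7)) = (105/8)/(-42) = -5/16
Hence P_6(x) = 231 x^6/16 - 315 x^4/16 + 105 x^2/16 - 5/16.

P_6(x); series = 231 x^6/16 - 315 x^4/16 + 105 x^2/16 - 5/16


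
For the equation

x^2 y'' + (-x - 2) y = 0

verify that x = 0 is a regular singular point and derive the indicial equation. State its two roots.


Divide by x^2 to reach normal form y'' + P_1(x) y' + P_2(x) y = 0 with P_1(x) = 0 and P_2(x) = -1/x - 2/x^2.
x = 0 is a singular point because the y-coefficient -1/x - 2/x^2 has a pole at x = 0.
It is a regular singular point because x P_1(x) = p(x) = 0 and x^2 P_2(x) = q(x) = -x - 2 are polynomials, hence analytic at x = 0.
p(0) = 0,  q(0) = -2.
Indicial equation: r(r-1) + p(0) r + q(0) = 0, i.e. r^2 + (p(0) - 1) r + q(0) = 0, i.e. r^2 - 1 r - 2 = 0.
Discriminant: (-1)^2 - 4(-2) = 9, so r = (1 ± 3)/2.
Solving: r_1 = 2, r_2 = -1.

indicial: r^2 - 1 r - 2 = 0; roots r_1 = 2, r_2 = -1


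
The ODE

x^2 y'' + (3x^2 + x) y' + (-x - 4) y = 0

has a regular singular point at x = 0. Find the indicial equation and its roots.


Divide by x^2 to reach normal form y'' + P_1(x) y' + P_2(x) y = 0 with P_1(x) = 3 + 1/x and P_2(x) = -1/x - 4/x^2.
x = 0 is a singular point because the y'-coefficient 3 + 1/x has a pole at x = 0 and the y-coefficient -1/x - 4/x^2 has a pole at x = 0.
It is a regular singular point because x P_1(x) = p(x) = 3x + 1 and x^2 P_2(x) = q(x) = -x - 4 are polynomials, hence analytic at x = 0.
p(0) = 1,  q(0) = -4.
Indicial equation: r(r-1) + p(0) r + q(0) = 0, i.e. r^2 + (p(0) - 1) r + q(0) = 0, i.e. r^2 - 4 = 0.
Discriminant: (0)^2 - 4(-4) = 16, so r = (0 ± 4)/2.
Solving: r_1 = 2, r_2 = -2.

indicial: r^2 - 4 = 0; roots r_1 = 2, r_2 = -2


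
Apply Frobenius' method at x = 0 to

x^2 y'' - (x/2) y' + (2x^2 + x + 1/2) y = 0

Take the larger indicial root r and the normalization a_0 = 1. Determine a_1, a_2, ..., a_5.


Write in Frobenius form y'' + (p(x)/x) y' + (q(x)/x^2) y = 0:
  p(x) = -1/2,  q(x) = 2x^2 + x + 1/2.
Indicial equation: r(r-1) + (-1/2) r + (1/2) = 0 -> roots r_1 = 1, r_2 = 1/2.
Take r = r_1 = 1. Let y(x) = x^r sum_{n>=0} a_n x^n with a_0 = 1.
Substitute y = x^r sum a_n x^n and match x^{r+n}. The recurrence is
  D(n) a_n + 1 a_{n-1} + 2 a_{n-2} = 0,  where D(n) = (r+n)(r+n-1) + (-1/2)(r+n) + (1/2).
  a_n = [-1 a_{n-1} - 2 a_{n-2}] / D(n).
Since the indicial polynomial factors as (r - r_1)(r - r_2), D(n) = (r_1 + n - r_1)(r_1 + n - r_2) = n(n + 1/2).
Evaluating step by step (a_0 = 1):
  n = 1: D(1) = 1(1 + 1/2) = 3/2; numerator = -1(1) = -1; a_1 = (-1)/(3/2) = -2/3
  n = 2: D(2) = 2(2 + 1/2) = 5; numerator = -1(-2/3) - 2(1) = -4/3; a_2 = (-4/3)/(5) = -4/15
  n = 3: D(3) = 3(3 + 1/2) = 21/2; numerator = -1(-4/15) - 2(-2/3) = 8/5; a_3 = (8/5)/(21/2) = 16/105
  n = 4: D(4) = 4(4 + 1/2) = 18; numerator = -1(16/105) - 2(-4/15) = 8/21; a_4 = (8/21)/(18) = 4/189
  n = 5: D(5) = 5(5 + 1/2) = 55/2; numerator = -1(4/189) - 2(16/105) = -44/135; a_5 = (-44/135)/(55/2) = -8/675

r = 1; a_0 = 1; a_1 = -2/3; a_2 = -4/15; a_3 = 16/105; a_4 = 4/189; a_5 = -8/675
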